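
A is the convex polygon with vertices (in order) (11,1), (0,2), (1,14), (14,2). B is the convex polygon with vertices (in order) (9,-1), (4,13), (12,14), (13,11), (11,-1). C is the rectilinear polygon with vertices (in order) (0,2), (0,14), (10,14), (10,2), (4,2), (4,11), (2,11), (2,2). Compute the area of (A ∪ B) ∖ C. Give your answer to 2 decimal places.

|A ∪ B| = 147.6756.
|(A ∪ B) ∩ C| = 87.2623.
|(A ∪ B) ∖ C| = 147.6756 − 87.2623 = 60.41.

60.41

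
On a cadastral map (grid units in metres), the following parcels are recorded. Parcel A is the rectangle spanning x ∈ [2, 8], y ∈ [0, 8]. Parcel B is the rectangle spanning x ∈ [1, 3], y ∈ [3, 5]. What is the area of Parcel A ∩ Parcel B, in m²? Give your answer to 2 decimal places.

|Parcel A∩Parcel B|: x∈[2,3], y∈[3,5] → 1·2 = 2.

2.00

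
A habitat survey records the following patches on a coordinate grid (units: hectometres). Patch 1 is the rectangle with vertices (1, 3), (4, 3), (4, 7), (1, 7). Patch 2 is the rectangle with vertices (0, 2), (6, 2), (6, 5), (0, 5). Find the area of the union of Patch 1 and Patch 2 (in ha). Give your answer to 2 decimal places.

24.00

By inclusion–exclusion:
Individual areas: |Patch 1| = 12, |Patch 2| = 18.
|Patch 1∩Patch 2|: x∈[1,4], y∈[3,5] → 3·2 = 6.
|Patch 1 ∪ Patch 2| = 30 − 6 = 24.00.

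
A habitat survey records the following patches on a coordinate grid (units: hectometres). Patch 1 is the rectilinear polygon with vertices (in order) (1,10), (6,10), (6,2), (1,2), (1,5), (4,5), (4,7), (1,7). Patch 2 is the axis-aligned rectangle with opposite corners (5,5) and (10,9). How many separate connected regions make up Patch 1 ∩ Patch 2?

1

Patch 1 ∩ Patch 2 is a single connected region.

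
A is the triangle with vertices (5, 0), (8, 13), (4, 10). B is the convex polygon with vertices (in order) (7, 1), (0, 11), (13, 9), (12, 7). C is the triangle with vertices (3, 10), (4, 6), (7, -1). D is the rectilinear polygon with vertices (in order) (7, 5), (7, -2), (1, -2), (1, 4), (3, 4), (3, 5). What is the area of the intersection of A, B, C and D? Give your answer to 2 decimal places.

The intersection is the polygon with vertices (4.522,4.783), (4.5,5), (4.818,5), (5.487,3.162), (4.79,4.158).
By the shoelace formula its area is 0.46.

0.46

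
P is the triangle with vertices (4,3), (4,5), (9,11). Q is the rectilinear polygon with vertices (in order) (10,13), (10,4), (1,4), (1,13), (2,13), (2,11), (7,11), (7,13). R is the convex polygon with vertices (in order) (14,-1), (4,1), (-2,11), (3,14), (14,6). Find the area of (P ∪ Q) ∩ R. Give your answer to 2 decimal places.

61.08

|P ∪ Q| = 71.3125.
|(P ∪ Q) ∩ R| = 61.08.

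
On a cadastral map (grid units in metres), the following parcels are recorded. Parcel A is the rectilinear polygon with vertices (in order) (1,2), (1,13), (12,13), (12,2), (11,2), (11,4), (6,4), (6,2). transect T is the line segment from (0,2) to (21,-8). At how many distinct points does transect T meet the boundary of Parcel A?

0

The segment lies entirely outside Parcel A and never meets its boundary.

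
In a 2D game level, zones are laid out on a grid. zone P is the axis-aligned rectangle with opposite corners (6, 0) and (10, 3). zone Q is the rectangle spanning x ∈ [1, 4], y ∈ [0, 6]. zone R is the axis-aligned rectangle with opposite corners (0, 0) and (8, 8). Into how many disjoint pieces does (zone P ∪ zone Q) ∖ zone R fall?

(zone P ∪ zone Q) ∖ zone R is a single connected region.

1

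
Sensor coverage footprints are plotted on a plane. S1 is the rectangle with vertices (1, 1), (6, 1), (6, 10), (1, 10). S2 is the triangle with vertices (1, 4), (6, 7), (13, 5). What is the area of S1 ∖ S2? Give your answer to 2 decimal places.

38.54

|S1| = 45, |S1∩S2| = 6.4583.
|S1 ∖ S2| = |S1| − |S1∩S2| = 45 − 6.4583 = 38.54.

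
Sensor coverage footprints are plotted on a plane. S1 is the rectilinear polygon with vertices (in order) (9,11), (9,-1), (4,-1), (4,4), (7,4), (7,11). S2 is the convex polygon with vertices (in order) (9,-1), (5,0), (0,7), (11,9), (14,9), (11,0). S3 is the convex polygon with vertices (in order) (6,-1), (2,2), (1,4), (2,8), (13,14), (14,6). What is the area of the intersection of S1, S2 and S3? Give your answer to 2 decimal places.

27.15

The intersection is the polygon with vertices (5,0), (4,1.4), (4,4), (7,4), (7,8.273), (9,8.636), (9,1.625), (6.667,-0.417).
By the shoelace formula its area is 27.15.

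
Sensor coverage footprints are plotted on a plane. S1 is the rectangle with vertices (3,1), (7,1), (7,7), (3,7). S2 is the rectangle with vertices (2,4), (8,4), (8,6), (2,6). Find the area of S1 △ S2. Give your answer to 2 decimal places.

|S1∩S2|: x∈[3,7], y∈[4,6] → 4·2 = 8.
|S1 △ S2| = |S1| + |S2| − 2·|S1∩S2| = 24 + 12 − 16 = 20.00.

20.00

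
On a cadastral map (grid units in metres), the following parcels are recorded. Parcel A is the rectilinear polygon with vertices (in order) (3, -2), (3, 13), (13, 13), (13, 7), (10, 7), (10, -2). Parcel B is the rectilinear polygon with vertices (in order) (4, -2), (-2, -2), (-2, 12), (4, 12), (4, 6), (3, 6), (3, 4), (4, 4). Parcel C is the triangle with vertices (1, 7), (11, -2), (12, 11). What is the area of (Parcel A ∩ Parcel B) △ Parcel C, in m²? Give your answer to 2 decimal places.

77.68

|Parcel A ∩ Parcel B| = 12.
|(Parcel A ∩ Parcel B) ∩ Parcel C| = 1.9091.
|(Parcel A ∩ Parcel B) △ Parcel C| = 12 + 69.5 − 3.8182 = 77.68.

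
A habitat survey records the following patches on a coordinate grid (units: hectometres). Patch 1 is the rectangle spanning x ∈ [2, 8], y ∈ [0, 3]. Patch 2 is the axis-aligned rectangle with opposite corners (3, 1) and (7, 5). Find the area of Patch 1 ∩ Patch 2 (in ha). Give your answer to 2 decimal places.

|Patch 1∩Patch 2|: x∈[3,7], y∈[1,3] → 4·2 = 8.

8.00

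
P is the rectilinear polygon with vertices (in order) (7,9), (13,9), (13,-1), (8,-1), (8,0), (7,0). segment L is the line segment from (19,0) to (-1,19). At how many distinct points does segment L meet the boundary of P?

The segment meets the boundary at (9.526,9), (13,5.7).

2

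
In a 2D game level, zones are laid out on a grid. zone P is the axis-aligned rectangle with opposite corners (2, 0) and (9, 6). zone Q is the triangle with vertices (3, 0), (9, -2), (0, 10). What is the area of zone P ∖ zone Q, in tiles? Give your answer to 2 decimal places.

|zone P| = 42, |zone P∩zone Q| = 17.8333.
|zone P ∖ zone Q| = |zone P| − |zone P∩zone Q| = 42 − 17.8333 = 24.17.

24.17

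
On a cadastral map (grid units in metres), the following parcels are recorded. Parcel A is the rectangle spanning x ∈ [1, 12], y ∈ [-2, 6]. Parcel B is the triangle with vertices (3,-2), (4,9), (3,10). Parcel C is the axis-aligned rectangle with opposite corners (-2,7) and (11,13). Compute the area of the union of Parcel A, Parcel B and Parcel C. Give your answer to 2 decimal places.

By inclusion–exclusion:
Individual areas: |Parcel A| = 88, |Parcel B| = 6, |Parcel C| = 78.
|Parcel A∩Parcel B| = 2.9091.
|Parcel A∩Parcel C| = 0 (no overlap).
|Parcel B∩Parcel C| = 2.3182.
|Parcel A∩Parcel B∩Parcel C| = 0.
|Parcel A ∪ Parcel B ∪ Parcel C| = 172 − 5.2273 + 0 = 166.77.

166.77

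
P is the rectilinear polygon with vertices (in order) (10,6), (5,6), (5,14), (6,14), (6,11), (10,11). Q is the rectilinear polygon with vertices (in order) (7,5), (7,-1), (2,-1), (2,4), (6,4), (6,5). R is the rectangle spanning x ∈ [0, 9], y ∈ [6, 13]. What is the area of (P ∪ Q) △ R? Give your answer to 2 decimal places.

73.00

|P ∪ Q| = 54.
|(P ∪ Q) ∩ R| = 22.
|(P ∪ Q) △ R| = 54 + 63 − 44 = 73.00.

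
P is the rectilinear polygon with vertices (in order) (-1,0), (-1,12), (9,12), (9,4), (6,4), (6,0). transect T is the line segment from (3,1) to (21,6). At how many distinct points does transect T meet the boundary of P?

1

The segment meets the boundary at (6,1.833).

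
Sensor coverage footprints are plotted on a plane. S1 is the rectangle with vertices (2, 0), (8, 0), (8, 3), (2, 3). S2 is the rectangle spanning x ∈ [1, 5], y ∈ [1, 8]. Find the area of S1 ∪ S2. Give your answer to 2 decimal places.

40.00

By inclusion–exclusion:
Individual areas: |S1| = 18, |S2| = 28.
|S1∩S2|: x∈[2,5], y∈[1,3] → 3·2 = 6.
|S1 ∪ S2| = 46 − 6 = 40.00.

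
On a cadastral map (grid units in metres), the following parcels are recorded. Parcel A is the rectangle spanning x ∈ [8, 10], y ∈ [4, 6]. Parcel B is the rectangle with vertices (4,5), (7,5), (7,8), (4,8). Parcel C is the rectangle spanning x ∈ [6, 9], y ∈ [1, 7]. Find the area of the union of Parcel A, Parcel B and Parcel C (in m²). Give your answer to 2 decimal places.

By inclusion–exclusion:
Individual areas: |Parcel A| = 4, |Parcel B| = 9, |Parcel C| = 18.
|Parcel A∩Parcel B| = 0 (no overlap).
|Parcel A∩Parcel C|: x∈[8,9], y∈[4,6] → 1·2 = 2.
|Parcel B∩Parcel C|: x∈[6,7], y∈[5,7] → 1·2 = 2.
|Parcel A∩Parcel B∩Parcel C| = 0.
|Parcel A ∪ Parcel B ∪ Parcel C| = 31 − 4 + 0 = 27.00.

27.00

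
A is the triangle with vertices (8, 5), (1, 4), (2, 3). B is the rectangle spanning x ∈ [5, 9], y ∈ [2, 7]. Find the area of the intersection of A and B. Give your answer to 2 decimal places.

0.86

The intersection is the polygon with vertices (8,5), (5,4), (5,4.571).
By the shoelace formula its area is 0.86.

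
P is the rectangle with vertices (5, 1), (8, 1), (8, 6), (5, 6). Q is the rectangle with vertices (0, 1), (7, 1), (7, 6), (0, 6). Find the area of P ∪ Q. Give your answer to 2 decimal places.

By inclusion–exclusion:
Individual areas: |P| = 15, |Q| = 35.
|P∩Q|: x∈[5,7], y∈[1,6] → 2·5 = 10.
|P ∪ Q| = 50 − 10 = 40.00.

40.00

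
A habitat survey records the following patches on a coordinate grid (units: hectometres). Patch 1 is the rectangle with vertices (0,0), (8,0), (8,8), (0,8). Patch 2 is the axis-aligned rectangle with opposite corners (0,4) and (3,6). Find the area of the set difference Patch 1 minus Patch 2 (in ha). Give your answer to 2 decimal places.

|Patch 1∩Patch 2|: x∈[0,3], y∈[4,6] → 3·2 = 6.
|Patch 1| = 64.
|Patch 1 ∖ Patch 2| = |Patch 1| − |Patch 1∩Patch 2| = 64 − 6 = 58.00.

58.00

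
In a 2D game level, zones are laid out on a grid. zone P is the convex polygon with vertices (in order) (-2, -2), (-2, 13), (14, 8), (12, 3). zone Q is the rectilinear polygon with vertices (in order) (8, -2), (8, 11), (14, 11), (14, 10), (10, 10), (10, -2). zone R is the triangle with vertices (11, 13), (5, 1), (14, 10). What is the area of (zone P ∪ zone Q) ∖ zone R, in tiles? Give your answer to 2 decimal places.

144.71

|zone P ∪ zone Q| = 164.7321.
|(zone P ∪ zone Q) ∩ zone R| = 20.0238.
|(zone P ∪ zone Q) ∖ zone R| = 164.7321 − 20.0238 = 144.71.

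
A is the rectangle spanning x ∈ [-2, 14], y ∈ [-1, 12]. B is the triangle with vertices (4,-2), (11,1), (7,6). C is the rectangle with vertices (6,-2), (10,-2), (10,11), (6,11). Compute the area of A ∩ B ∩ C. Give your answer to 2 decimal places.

18.16

The intersection is the polygon with vertices (7,6), (10,2.25), (10,0.571), (6.333,-1), (6,-1), (6,3.333).
By the shoelace formula its area is 18.16.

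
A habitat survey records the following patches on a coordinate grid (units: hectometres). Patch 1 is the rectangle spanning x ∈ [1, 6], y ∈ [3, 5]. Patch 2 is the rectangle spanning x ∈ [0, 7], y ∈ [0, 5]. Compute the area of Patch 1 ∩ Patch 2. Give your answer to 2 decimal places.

|Patch 1∩Patch 2|: x∈[1,6], y∈[3,5] → 5·2 = 10.

10.00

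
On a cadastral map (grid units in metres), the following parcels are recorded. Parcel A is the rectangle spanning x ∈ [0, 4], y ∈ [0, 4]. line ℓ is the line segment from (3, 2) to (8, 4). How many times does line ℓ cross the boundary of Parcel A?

1

The segment meets the boundary at (4,2.4).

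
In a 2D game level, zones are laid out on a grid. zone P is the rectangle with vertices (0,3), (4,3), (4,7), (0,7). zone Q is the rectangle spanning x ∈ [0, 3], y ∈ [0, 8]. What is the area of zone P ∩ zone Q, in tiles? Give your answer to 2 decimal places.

12.00

|zone P∩zone Q|: x∈[0,3], y∈[3,7] → 3·4 = 12.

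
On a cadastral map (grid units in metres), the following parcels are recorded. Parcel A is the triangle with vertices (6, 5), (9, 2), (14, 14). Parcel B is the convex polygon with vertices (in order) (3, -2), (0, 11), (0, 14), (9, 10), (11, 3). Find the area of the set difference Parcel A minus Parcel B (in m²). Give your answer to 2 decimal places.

|Parcel A| = 25.5, |Parcel A∩Parcel B| = 14.7008.
|Parcel A ∖ Parcel B| = |Parcel A| − |Parcel A∩Parcel B| = 25.5 − 14.7008 = 10.80.

10.80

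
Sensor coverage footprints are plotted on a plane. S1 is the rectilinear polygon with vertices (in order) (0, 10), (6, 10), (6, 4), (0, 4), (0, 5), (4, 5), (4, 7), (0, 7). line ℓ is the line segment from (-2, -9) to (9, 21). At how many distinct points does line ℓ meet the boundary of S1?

4

The segment meets the boundary at (4.967,10), (3.867,7), (3.133,5), (2.767,4).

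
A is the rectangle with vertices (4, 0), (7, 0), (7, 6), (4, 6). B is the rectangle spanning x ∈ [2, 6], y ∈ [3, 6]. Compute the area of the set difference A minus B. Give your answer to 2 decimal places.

12.00

|A∩B|: x∈[4,6], y∈[3,6] → 2·3 = 6.
|A| = 18.
|A ∖ B| = |A| − |A∩B| = 18 − 6 = 12.00.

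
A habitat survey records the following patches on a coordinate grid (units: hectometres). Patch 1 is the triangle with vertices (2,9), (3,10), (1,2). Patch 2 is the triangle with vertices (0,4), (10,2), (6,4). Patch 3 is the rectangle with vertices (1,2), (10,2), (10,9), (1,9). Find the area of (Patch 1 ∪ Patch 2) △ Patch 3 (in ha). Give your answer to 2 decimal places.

|Patch 1 ∪ Patch 2| = 8.9464.
|(Patch 1 ∪ Patch 2) ∩ Patch 3| = 8.4714.
|(Patch 1 ∪ Patch 2) △ Patch 3| = 8.9464 + 63 − 16.9429 = 55.00.

55.00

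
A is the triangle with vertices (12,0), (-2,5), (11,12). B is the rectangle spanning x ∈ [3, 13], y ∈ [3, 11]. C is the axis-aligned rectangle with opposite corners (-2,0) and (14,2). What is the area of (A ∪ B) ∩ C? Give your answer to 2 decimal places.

5.43

The region (A ∪ B) ∩ C is the polygon with vertices (12,0), (6.4,2), (11.833,2).
By the shoelace formula its area is 5.43.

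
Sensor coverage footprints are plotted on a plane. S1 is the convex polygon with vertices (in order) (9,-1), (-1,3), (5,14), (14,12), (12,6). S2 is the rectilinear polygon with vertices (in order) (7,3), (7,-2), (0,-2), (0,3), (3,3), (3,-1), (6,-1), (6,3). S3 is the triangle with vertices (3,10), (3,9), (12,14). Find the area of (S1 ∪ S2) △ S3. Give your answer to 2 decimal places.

|S1 ∪ S2| = 149.5.
|(S1 ∪ S2) ∩ S3| = 4.2407.
|(S1 ∪ S2) △ S3| = 149.5 + 4.5 − 8.4815 = 145.52.

145.52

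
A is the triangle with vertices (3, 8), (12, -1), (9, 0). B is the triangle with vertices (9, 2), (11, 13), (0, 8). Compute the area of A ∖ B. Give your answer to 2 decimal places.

|A| = 9, |A∩B| = 3.
|A ∖ B| = |A| − |A∩B| = 9 − 3 = 6.00.

6.00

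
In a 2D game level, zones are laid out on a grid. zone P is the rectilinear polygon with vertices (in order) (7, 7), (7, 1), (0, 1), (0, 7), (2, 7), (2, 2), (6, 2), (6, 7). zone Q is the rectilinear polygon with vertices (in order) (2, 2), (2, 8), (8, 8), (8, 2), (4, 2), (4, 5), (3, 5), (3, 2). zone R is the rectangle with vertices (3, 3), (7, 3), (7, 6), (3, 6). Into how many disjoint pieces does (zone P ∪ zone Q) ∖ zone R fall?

1

(zone P ∪ zone Q) ∖ zone R is a single connected region.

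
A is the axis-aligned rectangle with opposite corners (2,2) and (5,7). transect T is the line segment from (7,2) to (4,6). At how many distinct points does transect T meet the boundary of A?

The segment meets the boundary at (5,4.667).

1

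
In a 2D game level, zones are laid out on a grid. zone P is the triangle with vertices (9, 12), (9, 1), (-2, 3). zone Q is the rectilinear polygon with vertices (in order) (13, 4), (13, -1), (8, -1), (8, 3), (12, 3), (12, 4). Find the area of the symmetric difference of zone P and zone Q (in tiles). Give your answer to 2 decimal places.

77.68

|zone P| = 60.5, |zone Q| = 21, |zone P∩zone Q| = 1.9091.
|zone P △ zone Q| = |zone P| + |zone Q| − 2·|zone P∩zone Q| = 60.5 + 21 − 3.8182 = 77.68.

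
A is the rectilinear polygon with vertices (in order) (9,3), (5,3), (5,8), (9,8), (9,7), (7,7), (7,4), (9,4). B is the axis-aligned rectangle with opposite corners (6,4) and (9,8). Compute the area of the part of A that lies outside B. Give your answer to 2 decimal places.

|A| = 14, |A∩B| = 6.
|A ∖ B| = |A| − |A∩B| = 14 − 6 = 8.00.

8.00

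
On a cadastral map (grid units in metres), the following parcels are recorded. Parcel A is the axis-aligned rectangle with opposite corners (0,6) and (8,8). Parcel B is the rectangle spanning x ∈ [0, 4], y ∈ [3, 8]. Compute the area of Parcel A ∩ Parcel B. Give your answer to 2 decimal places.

8.00

|Parcel A∩Parcel B|: x∈[0,4], y∈[6,8] → 4·2 = 8.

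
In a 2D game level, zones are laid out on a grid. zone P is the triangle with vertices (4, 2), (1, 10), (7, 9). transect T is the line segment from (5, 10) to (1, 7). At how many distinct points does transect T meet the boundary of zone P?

The segment meets the boundary at (1.878,7.659), (4.273,9.455).

2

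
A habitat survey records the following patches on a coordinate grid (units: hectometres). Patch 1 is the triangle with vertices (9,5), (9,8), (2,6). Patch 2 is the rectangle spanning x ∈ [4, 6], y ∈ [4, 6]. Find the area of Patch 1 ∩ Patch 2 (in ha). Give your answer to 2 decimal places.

The intersection is the polygon with vertices (4,5.714), (4,6), (6,6), (6,5.429).
By the shoelace formula its area is 0.86.

0.86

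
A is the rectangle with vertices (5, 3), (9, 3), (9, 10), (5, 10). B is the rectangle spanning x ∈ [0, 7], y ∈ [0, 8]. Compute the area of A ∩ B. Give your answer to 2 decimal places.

10.00

|A∩B|: x∈[5,7], y∈[3,8] → 2·5 = 10.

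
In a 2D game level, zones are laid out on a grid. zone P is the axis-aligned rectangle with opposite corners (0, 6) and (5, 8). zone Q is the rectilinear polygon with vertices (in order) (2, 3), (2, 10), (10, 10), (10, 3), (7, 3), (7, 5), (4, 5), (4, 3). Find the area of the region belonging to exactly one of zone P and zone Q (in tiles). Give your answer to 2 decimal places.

48.00

|zone P| = 10, |zone Q| = 50, |zone P∩zone Q| = 6.
|zone P △ zone Q| = |zone P| + |zone Q| − 2·|zone P∩zone Q| = 10 + 50 − 12 = 48.00.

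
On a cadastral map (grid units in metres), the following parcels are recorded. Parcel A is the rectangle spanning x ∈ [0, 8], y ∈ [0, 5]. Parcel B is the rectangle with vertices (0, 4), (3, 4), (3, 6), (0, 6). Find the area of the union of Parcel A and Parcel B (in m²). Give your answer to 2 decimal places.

43.00

By inclusion–exclusion:
Individual areas: |Parcel A| = 40, |Parcel B| = 6.
|Parcel A∩Parcel B|: x∈[0,3], y∈[4,5] → 3·1 = 3.
|Parcel A ∪ Parcel B| = 46 − 3 = 43.00.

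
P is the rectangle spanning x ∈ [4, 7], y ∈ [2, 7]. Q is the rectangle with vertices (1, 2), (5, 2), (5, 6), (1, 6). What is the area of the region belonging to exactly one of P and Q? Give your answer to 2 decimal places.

|P∩Q|: x∈[4,5], y∈[2,6] → 1·4 = 4.
|P △ Q| = |P| + |Q| − 2·|P∩Q| = 15 + 16 − 8 = 23.00.

23.00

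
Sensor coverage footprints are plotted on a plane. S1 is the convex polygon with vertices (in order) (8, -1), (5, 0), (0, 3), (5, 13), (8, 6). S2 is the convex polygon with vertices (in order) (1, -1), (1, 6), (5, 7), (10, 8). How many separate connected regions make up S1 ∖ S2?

S1 ∖ S2 splits into 3 disjoint pieces (area 17.8125, area 1.3, area 17.391).

3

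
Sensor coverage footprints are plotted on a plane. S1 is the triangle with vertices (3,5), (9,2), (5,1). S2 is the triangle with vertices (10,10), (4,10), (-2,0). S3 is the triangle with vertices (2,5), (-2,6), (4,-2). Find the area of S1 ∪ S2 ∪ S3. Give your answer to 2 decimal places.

By inclusion–exclusion:
Individual areas: |S1| = 9, |S2| = 30, |S3| = 13.
|S1∩S2| = 0.1379.
|S1∩S3| = 0.
|S2∩S3| = 3.9548.
|S1∩S2∩S3| = 0.
|S1 ∪ S2 ∪ S3| = 52 − 4.0927 + 0 = 47.91.

47.91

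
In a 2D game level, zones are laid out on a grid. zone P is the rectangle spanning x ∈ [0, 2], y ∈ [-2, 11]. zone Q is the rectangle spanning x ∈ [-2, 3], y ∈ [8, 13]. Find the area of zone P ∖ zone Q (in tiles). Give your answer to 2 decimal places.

|zone P∩zone Q|: x∈[0,2], y∈[8,11] → 2·3 = 6.
|zone P| = 26.
|zone P ∖ zone Q| = |zone P| − |zone P∩zone Q| = 26 − 6 = 20.00.

20.00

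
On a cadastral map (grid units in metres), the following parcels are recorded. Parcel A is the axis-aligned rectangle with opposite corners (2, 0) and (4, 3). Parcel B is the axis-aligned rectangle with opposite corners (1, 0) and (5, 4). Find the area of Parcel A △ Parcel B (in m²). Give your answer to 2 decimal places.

|Parcel A∩Parcel B|: x∈[2,4], y∈[0,3] → 2·3 = 6.
|Parcel A △ Parcel B| = |Parcel A| + |Parcel B| − 2·|Parcel A∩Parcel B| = 6 + 16 − 12 = 10.00.

10.00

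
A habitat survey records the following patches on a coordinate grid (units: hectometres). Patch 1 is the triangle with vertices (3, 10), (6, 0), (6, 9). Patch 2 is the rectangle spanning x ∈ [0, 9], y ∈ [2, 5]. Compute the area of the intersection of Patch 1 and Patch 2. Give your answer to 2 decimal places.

The intersection is the polygon with vertices (4.5,5), (6,5), (6,2), (5.4,2).
By the shoelace formula its area is 3.15.

3.15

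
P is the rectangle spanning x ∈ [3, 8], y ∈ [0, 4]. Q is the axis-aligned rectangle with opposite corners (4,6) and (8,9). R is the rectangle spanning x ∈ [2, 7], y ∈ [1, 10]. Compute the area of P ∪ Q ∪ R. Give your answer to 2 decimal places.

By inclusion–exclusion:
Individual areas: |P| = 20, |Q| = 12, |R| = 45.
|P∩Q| = 0 (no overlap).
|P∩R|: x∈[3,7], y∈[1,4] → 4·3 = 12.
|Q∩R|: x∈[4,7], y∈[6,9] → 3·3 = 9.
|P∩Q∩R| = 0.
|P ∪ Q ∪ R| = 77 − 21 + 0 = 56.00.

56.00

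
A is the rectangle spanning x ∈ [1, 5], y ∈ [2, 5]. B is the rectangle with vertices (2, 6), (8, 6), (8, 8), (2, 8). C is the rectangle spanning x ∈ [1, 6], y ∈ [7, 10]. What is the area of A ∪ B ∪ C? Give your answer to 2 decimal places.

35.00

By inclusion–exclusion:
Individual areas: |A| = 12, |B| = 12, |C| = 15.
|A∩B| = 0 (no overlap).
|A∩C| = 0 (no overlap).
|B∩C|: x∈[2,6], y∈[7,8] → 4·1 = 4.
|A∩B∩C| = 0.
|A ∪ B ∪ C| = 39 − 4 + 0 = 35.00.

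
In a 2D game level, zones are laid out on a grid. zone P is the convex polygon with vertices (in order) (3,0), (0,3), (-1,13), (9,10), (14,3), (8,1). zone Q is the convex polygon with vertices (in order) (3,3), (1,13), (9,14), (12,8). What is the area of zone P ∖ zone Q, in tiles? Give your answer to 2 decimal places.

71.42

|zone P| = 120.5, |zone P∩zone Q| = 49.0758.
|zone P ∖ zone Q| = |zone P| − |zone P∩zone Q| = 120.5 − 49.0758 = 71.42.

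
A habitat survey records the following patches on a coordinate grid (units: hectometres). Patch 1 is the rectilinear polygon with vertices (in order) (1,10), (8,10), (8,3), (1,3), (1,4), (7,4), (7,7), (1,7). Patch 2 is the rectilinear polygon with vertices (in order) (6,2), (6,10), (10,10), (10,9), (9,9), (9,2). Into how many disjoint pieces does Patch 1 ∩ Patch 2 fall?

Patch 1 ∩ Patch 2 is a single connected region.

1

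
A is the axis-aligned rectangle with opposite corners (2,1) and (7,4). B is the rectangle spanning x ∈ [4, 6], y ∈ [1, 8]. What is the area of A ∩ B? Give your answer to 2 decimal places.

|A∩B|: x∈[4,6], y∈[1,4] → 2·3 = 6.

6.00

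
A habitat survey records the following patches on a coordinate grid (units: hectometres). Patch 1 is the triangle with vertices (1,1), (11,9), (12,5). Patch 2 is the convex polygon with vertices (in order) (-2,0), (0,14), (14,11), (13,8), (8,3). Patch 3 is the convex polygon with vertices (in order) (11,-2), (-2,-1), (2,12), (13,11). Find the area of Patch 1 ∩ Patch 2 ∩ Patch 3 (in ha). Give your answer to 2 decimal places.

The intersection is the polygon with vertices (11.6,6.6), (8.857,3.857), (1,1), (11,9).
By the shoelace formula its area is 21.26.

21.26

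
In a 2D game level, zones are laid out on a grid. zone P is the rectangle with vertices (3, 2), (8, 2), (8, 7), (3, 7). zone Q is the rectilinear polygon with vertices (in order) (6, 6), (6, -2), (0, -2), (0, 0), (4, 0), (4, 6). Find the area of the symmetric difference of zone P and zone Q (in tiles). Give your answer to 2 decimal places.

33.00

|zone P| = 25, |zone Q| = 24, |zone P∩zone Q| = 8.
|zone P △ zone Q| = |zone P| + |zone Q| − 2·|zone P∩zone Q| = 25 + 24 − 16 = 33.00.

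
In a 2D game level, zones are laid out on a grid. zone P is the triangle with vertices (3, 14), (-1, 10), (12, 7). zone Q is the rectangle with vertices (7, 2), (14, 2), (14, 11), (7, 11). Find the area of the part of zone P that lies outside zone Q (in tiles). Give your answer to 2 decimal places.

25.16

|zone P| = 32, |zone P∩zone Q| = 6.8376.
|zone P ∖ zone Q| = |zone P| − |zone P∩zone Q| = 32 − 6.8376 = 25.16.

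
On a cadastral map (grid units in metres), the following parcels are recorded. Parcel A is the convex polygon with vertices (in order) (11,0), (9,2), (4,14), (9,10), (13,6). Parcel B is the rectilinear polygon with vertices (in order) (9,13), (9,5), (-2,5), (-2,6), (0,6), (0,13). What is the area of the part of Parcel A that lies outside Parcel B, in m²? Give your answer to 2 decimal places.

|Parcel A| = 44, |Parcel A∩Parcel B| = 17.7083.
|Parcel A ∖ Parcel B| = |Parcel A| − |Parcel A∩Parcel B| = 44 − 17.7083 = 26.29.

26.29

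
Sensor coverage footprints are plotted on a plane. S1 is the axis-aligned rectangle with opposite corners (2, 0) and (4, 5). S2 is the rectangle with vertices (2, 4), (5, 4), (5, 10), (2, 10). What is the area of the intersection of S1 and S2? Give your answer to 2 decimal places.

|S1∩S2|: x∈[2,4], y∈[4,5] → 2·1 = 2.

2.00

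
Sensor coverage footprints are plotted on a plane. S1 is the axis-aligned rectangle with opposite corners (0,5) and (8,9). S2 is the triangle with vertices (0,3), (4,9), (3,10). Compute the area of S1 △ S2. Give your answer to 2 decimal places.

|S1| = 32, |S2| = 5, |S1∩S2| = 3.8095.
|S1 △ S2| = |S1| + |S2| − 2·|S1∩S2| = 32 + 5 − 7.619 = 29.38.

29.38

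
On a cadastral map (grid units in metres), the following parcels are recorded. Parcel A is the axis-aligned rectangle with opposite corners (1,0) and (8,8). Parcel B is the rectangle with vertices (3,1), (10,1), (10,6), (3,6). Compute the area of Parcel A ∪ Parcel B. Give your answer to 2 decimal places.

66.00

By inclusion–exclusion:
Individual areas: |Parcel A| = 56, |Parcel B| = 35.
|Parcel A∩Parcel B|: x∈[3,8], y∈[1,6] → 5·5 = 25.
|Parcel A ∪ Parcel B| = 91 − 25 = 66.00.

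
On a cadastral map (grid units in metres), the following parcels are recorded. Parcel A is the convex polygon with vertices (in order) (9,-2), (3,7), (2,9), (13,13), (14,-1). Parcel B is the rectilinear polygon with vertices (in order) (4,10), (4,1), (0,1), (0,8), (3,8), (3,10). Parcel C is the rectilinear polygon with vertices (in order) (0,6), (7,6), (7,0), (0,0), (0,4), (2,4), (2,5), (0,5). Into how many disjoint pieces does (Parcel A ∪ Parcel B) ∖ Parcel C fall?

2

(Parcel A ∪ Parcel B) ∖ Parcel C splits into 2 disjoint pieces (area 2, area 109.7045).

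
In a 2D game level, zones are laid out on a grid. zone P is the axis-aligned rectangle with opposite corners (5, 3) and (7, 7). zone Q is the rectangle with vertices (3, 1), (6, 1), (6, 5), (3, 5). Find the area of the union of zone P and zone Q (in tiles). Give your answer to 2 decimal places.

By inclusion–exclusion:
Individual areas: |zone P| = 8, |zone Q| = 12.
|zone P∩zone Q|: x∈[5,6], y∈[3,5] → 1·2 = 2.
|zone P ∪ zone Q| = 20 − 2 = 18.00.

18.00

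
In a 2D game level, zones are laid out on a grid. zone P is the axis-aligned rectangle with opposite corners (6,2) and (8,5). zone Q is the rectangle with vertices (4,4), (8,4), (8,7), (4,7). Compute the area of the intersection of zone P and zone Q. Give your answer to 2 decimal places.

|zone P∩zone Q|: x∈[6,8], y∈[4,5] → 2·1 = 2.

2.00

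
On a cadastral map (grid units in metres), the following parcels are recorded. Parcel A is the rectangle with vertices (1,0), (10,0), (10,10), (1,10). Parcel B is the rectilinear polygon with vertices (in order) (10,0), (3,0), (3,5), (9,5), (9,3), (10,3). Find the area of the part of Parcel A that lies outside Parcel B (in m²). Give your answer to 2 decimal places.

57.00

|Parcel A| = 90, |Parcel A∩Parcel B| = 33.
|Parcel A ∖ Parcel B| = |Parcel A| − |Parcel A∩Parcel B| = 90 − 33 = 57.00.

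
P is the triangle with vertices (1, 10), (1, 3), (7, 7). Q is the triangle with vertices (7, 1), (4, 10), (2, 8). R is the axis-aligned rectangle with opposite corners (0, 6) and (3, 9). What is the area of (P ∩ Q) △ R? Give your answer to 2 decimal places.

13.60

|P ∩ Q| = 6.9994.
|(P ∩ Q) ∩ R| = 1.2.
|(P ∩ Q) △ R| = 6.9994 + 9 − 2.4 = 13.60.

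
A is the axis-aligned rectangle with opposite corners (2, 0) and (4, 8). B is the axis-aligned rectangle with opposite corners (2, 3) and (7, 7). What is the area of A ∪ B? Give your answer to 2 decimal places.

28.00

By inclusion–exclusion:
Individual areas: |A| = 16, |B| = 20.
|A∩B|: x∈[2,4], y∈[3,7] → 2·4 = 8.
|A ∪ B| = 36 − 8 = 28.00.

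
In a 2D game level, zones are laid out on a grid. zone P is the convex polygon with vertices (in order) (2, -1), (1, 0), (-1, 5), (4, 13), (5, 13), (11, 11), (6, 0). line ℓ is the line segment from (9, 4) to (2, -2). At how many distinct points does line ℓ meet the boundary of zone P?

The segment meets the boundary at (3.647,-0.588), (7.064,2.34).

2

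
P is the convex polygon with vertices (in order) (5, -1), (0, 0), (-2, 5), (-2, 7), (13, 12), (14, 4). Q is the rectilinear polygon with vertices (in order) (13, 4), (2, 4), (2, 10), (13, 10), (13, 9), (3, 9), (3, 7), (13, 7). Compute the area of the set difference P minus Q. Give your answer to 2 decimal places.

|P| = 134.5, |P∩Q| = 42.
|P ∖ Q| = |P| − |P∩Q| = 134.5 − 42 = 92.50.

92.50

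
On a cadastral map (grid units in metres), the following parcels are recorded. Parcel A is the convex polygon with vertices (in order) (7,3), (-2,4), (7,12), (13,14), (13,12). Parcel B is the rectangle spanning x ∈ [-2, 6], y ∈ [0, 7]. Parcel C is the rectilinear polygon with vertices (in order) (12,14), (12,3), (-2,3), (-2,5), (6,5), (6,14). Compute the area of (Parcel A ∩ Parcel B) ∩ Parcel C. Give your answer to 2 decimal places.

10.99

|Parcel A ∩ Parcel B| = 22.4931.
|(Parcel A ∩ Parcel B) ∩ Parcel C| = 10.99.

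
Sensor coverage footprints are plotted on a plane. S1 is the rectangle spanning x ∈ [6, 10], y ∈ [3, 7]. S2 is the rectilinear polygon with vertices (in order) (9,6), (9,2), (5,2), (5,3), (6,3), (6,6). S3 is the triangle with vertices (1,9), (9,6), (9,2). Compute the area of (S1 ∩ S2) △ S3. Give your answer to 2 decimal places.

|S1 ∩ S2| = 9.
|(S1 ∩ S2) ∩ S3| = 7.4911.
|(S1 ∩ S2) △ S3| = 9 + 16 − 14.9821 = 10.02.

10.02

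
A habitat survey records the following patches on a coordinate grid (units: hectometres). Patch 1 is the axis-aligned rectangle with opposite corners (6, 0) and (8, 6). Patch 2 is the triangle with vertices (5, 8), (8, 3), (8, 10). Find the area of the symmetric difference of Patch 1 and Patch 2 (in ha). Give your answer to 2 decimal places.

|Patch 1| = 12, |Patch 2| = 10.5, |Patch 1∩Patch 2| = 2.7.
|Patch 1 △ Patch 2| = |Patch 1| + |Patch 2| − 2·|Patch 1∩Patch 2| = 12 + 10.5 − 5.4 = 17.10.

17.10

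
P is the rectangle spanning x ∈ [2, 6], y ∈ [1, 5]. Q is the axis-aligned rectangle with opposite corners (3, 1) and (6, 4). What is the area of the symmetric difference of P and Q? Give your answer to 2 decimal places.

7.00

|P∩Q|: x∈[3,6], y∈[1,4] → 3·3 = 9.
|P △ Q| = |P| + |Q| − 2·|P∩Q| = 16 + 9 − 18 = 7.00.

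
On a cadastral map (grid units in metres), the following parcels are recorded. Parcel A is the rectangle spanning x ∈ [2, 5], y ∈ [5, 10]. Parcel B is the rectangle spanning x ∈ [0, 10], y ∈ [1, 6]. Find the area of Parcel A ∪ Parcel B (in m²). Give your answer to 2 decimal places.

By inclusion–exclusion:
Individual areas: |Parcel A| = 15, |Parcel B| = 50.
|Parcel A∩Parcel B|: x∈[2,5], y∈[5,6] → 3·1 = 3.
|Parcel A ∪ Parcel B| = 65 − 3 = 62.00.

62.00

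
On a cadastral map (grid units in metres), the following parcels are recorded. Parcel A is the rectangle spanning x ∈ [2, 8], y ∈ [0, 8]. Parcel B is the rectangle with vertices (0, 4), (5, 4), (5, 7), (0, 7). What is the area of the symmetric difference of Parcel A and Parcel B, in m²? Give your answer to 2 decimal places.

45.00

|Parcel A∩Parcel B|: x∈[2,5], y∈[4,7] → 3·3 = 9.
|Parcel A △ Parcel B| = |Parcel A| + |Parcel B| − 2·|Parcel A∩Parcel B| = 48 + 15 − 18 = 45.00.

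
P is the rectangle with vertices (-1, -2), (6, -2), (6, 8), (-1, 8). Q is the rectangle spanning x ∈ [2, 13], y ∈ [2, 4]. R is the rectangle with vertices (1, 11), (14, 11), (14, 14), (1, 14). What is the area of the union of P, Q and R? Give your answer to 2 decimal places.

123.00

By inclusion–exclusion:
Individual areas: |P| = 70, |Q| = 22, |R| = 39.
|P∩Q|: x∈[2,6], y∈[2,4] → 4·2 = 8.
|P∩R| = 0 (no overlap).
|Q∩R| = 0 (no overlap).
|P∩Q∩R| = 0.
|P ∪ Q ∪ R| = 131 − 8 + 0 = 123.00.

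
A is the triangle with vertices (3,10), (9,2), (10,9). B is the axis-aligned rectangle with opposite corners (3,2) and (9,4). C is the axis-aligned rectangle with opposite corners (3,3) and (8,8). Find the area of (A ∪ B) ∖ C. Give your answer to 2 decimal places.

22.50

|A ∪ B| = 35.5.
|(A ∪ B) ∩ C| = 13.
|(A ∪ B) ∖ C| = 35.5 − 13 = 22.50.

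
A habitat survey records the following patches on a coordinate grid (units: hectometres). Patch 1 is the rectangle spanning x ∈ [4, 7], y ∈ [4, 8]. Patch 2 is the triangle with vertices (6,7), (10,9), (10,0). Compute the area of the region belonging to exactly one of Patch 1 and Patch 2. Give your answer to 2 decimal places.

|Patch 1| = 12, |Patch 2| = 18, |Patch 1∩Patch 2| = 1.125.
|Patch 1 △ Patch 2| = |Patch 1| + |Patch 2| − 2·|Patch 1∩Patch 2| = 12 + 18 − 2.25 = 27.75.

27.75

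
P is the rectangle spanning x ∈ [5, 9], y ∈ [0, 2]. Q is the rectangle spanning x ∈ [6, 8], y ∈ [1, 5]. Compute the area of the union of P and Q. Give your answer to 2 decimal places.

14.00

By inclusion–exclusion:
Individual areas: |P| = 8, |Q| = 8.
|P∩Q|: x∈[6,8], y∈[1,2] → 2·1 = 2.
|P ∪ Q| = 16 − 2 = 14.00.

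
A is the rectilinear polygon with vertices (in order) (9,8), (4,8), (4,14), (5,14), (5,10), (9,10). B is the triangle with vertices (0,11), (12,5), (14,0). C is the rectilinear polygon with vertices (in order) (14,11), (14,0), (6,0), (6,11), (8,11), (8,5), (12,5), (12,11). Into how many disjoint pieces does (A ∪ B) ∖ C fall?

3

(A ∪ B) ∖ C splits into 3 disjoint pieces (area 4, area 12.1429, area 2).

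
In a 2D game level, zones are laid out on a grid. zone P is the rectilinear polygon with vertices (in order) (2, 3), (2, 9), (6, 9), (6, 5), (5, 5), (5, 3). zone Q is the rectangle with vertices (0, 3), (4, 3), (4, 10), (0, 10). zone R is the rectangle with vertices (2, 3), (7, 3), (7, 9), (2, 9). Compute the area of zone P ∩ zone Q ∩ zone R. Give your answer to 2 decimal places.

12.00

The intersection is the polygon with vertices (4,9), (4,3), (2,3), (2,9).
By the shoelace formula its area is 12.00.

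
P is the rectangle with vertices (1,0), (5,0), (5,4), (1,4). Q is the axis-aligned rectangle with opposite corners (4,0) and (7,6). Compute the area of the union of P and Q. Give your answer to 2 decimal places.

30.00

By inclusion–exclusion:
Individual areas: |P| = 16, |Q| = 18.
|P∩Q|: x∈[4,5], y∈[0,4] → 1·4 = 4.
|P ∪ Q| = 34 − 4 = 30.00.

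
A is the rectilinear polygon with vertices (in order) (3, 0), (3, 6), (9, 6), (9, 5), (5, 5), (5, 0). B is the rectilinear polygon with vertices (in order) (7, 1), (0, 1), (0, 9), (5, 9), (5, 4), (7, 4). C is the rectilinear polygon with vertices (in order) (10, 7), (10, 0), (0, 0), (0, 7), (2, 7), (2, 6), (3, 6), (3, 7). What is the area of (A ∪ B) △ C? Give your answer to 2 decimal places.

|A ∪ B| = 52.
|(A ∪ B) ∩ C| = 41.
|(A ∪ B) △ C| = 52 + 69 − 82 = 39.00.

39.00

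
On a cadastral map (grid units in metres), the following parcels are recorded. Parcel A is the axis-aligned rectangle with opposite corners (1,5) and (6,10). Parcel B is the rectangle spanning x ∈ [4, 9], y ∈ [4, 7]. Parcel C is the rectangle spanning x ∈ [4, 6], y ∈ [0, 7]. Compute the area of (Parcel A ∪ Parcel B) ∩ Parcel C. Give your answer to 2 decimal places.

The region (Parcel A ∪ Parcel B) ∩ Parcel C is the polygon with vertices (4,4), (4,5), (4,7), (6,7), (6,4).
By the shoelace formula its area is 6.00.

6.00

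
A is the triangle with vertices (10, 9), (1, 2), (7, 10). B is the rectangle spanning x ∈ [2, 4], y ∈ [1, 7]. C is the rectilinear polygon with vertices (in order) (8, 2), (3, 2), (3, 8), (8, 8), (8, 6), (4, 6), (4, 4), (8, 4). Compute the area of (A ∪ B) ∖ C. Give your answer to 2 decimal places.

|A ∪ B| = 24.7778.
|(A ∪ B) ∩ C| = 10.1587.
|(A ∪ B) ∖ C| = 24.7778 − 10.1587 = 14.62.

14.62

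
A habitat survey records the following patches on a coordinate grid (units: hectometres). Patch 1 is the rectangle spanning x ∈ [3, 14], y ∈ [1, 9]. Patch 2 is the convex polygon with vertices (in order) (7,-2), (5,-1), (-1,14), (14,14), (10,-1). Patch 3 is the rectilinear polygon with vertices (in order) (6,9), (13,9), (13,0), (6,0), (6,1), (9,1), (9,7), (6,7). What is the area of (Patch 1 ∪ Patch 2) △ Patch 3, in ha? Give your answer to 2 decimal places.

133.70

|Patch 1 ∪ Patch 2| = 173.5.
|(Patch 1 ∪ Patch 2) ∩ Patch 3| = 42.4.
|(Patch 1 ∪ Patch 2) △ Patch 3| = 173.5 + 45 − 84.8 = 133.70.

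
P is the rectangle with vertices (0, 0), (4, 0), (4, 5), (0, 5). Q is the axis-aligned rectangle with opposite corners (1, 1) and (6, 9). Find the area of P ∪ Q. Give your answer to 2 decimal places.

48.00

By inclusion–exclusion:
Individual areas: |P| = 20, |Q| = 40.
|P∩Q|: x∈[1,4], y∈[1,5] → 3·4 = 12.
|P ∪ Q| = 60 − 12 = 48.00.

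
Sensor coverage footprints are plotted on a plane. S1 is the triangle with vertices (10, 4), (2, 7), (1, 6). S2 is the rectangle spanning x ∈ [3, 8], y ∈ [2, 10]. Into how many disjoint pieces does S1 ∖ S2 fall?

2

S1 ∖ S2 splits into 2 disjoint pieces (area 0.3056, area 1.7569).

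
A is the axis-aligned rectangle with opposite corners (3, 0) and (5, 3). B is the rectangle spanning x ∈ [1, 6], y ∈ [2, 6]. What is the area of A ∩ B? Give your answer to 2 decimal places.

|A∩B|: x∈[3,5], y∈[2,3] → 2·1 = 2.

2.00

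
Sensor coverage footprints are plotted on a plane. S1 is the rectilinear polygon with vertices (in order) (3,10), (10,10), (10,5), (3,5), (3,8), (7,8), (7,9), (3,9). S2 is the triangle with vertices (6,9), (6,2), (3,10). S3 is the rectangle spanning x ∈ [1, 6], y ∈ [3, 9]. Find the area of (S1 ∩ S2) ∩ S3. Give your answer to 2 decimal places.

5.06

|S1 ∩ S2| = 6.375.
|(S1 ∩ S2) ∩ S3| = 5.06.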